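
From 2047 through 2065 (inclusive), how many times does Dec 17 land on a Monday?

Day of week of December 17 in each year:
2047: Tue, 2048: Thu, 2049: Fri, 2050: Sat, 2051: Sun, 2052: Tue, 2053: Wed, 2054: Thu, 2055: Fri, 2056: Sun, 2057: Mon ✓, 2058: Tue, 2059: Wed, 2060: Fri, 2061: Sat, 2062: Sun, 2063: Mon ✓, 2064: Wed, 2065: Thu
Mondays: 2057, 2063.

2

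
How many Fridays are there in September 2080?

September 1, 2080 is a Sunday.
That's 30 days from start to end, counting both.
30 = 7 × 4 + 2, so there are 4 full weeks plus 2 extra days.
Each full week contributes one Friday: 4 so far.
The 2 extra days are Sunday, Monday — none qualify.
Total: 4 + 0 = 4.

4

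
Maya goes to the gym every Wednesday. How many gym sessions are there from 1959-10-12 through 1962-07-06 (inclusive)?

143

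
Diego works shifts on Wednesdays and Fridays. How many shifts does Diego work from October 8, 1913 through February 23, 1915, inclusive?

144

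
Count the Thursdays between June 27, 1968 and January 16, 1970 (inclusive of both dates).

82

June 27, 1968 is a Thursday.
That's 569 days from start to end, counting both.
569 = 7 × 81 + 2, so there are 81 full weeks plus 2 extra days.
Each full week contributes one Thursday: 81 so far.
The 2 extra days are Thursday, Friday — 1 of them qualifies.
Total: 81 + 1 = 82.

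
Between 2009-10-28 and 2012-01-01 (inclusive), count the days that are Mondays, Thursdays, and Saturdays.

341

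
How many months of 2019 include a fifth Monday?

A month has five Mondays exactly when Monday falls within its first (length − 28) days.
Jan: 31 days, starts Tue → 5 of Tue, Wed, Thu
Feb: 28 days, starts Fri → 5 of (none)
Mar: 31 days, starts Fri → 5 of Fri, Sat, Sun
Apr: 30 days, starts Mon → 5 of Mon, Tue ✓
May: 31 days, starts Wed → 5 of Wed, Thu, Fri
Jun: 30 days, starts Sat → 5 of Sat, Sun
Jul: 31 days, starts Mon → 5 of Mon, Tue, Wed ✓
Aug: 31 days, starts Thu → 5 of Thu, Fri, Sat
Sep: 30 days, starts Sun → 5 of Sun, Mon ✓
Oct: 31 days, starts Tue → 5 of Tue, Wed, Thu
Nov: 30 days, starts Fri → 5 of Fri, Sat
Dec: 31 days, starts Sun → 5 of Sun, Mon, Tue ✓
Months with five Mondays: Apr, Jul, Sep, Dec.

4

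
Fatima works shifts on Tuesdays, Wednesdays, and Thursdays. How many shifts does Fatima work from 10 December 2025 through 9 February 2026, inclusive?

10 December 2025 is a Wednesday.
From 10 December 2025 to 9 February 2026 is 62 days inclusive.
62 = 7 × 8 + 6, so there are 8 full weeks plus 6 extra days.
Each full week contributes 3 days from the set (Tue, Wed, Thu): 8 × 3 = 24.
The 6 extra days are Wed, Thu, Fri, Sat, Sun, Mon — 2 of them qualify.
Total: 24 + 2 = 26.

26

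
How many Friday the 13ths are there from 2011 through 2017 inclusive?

Friday-the-13ths by year:
2011: May
2012: Jan, Apr, Jul
2013: Sep, Dec
2014: Jun
2015: Feb, Mar, Nov
2016: May
2017: Jan, Oct

13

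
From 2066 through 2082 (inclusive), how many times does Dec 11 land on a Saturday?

2

Day of week of December 11 in each year:
2066: Sat ✓, 2067: Sun, 2068: Tue, 2069: Wed, 2070: Thu, 2071: Fri, 2072: Sun, 2073: Mon, 2074: Tue, 2075: Wed, 2076: Fri, 2077: Sat ✓, 2078: Sun, 2079: Mon, 2080: Wed, 2081: Thu, 2082: Fri
Saturdays: 2066, 2077.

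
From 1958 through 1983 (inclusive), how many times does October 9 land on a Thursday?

Day of week of October 9 in each year:
1958: Thu ✓, 1959: Fri, 1960: Sun, 1961: Mon, 1962: Tue, 1963: Wed, 1964: Fri, 1965: Sat, 1966: Sun, 1967: Mon, 1968: Wed, 1969: Thu ✓, 1970: Fri, 1971: Sat, 1972: Mon, 1973: Tue, 1974: Wed, 1975: Thu ✓, 1976: Sat, 1977: Sun, 1978: Mon, 1979: Tue, 1980: Thu ✓, 1981: Fri, 1982: Sat, 1983: Sun
Thursdays: 1958, 1969, 1975, 1980.

4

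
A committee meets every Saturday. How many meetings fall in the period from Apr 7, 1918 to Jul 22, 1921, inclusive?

Apr 7, 1918 is a Sunday.
From Apr 7, 1918 to Jul 22, 1921 is 1203 days inclusive.
1203 = 7 × 171 + 6, so there are 171 full weeks plus 6 extra days.
Each full week contributes one Saturday: 171 so far.
The 6 extra days are Sunday, Monday, Tuesday, Wednesday, Thursday, Friday — none qualify.
Total: 171 + 0 = 171.

171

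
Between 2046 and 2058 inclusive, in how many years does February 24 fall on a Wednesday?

2

Day of week of February 24 in each year:
2046: Sat, 2047: Sun, 2048: Mon, 2049: Wed ✓, 2050: Thu, 2051: Fri, 2052: Sat, 2053: Mon, 2054: Tue, 2055: Wed ✓, 2056: Thu, 2057: Sat, 2058: Sun
Wednesdays: 2049, 2055.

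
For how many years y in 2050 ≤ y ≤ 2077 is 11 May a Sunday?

4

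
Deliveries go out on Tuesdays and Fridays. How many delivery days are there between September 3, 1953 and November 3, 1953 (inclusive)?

18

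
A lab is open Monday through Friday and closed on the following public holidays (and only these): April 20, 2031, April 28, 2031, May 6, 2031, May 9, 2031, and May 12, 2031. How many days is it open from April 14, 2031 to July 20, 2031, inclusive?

April 14, 2031 is a Monday.
The range spans 98 days (inclusive of both endpoints).
98 = 7 × 14, so the span is exactly 14 full weeks.
Each full week contributes 5 weekdays (Mon–Fri): 14 × 5 = 70.
Total: 70.
Holidays: April 20, 2031 (Sun); April 28, 2031 (Mon); May 6, 2031 (Tue); May 9, 2031 (Fri); May 12, 2031 (Mon).
4 of the 5 holidays fall on weekdays; the rest are weekends and were already excluded.
Business days: 70 − 4 = 66.

66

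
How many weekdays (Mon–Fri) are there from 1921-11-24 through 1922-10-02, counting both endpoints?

1921-11-24 is a Thursday.
From 1921-11-24 to 1922-10-02 is 313 days inclusive.
313 = 7 × 44 + 5, so there are 44 full weeks plus 5 extra days.
Each full week contributes 5 weekdays (Mon–Fri): 44 × 5 = 220.
The 5 extra days are Thursday, Friday, Saturday, Sunday, Monday — 3 of them qualify.
Total: 220 + 3 = 223.

223 weekdays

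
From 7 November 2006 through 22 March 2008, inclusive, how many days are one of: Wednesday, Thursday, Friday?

216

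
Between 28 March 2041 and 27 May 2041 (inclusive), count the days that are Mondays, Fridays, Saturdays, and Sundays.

28 March 2041 is a Thursday.
That's 61 days from start to end, counting both.
61 = 7 × 8 + 5, so there are 8 full weeks plus 5 extra days.
Each full week contributes 4 days from the set (Mon, Fri, Sat, Sun): 8 × 4 = 32.
The 5 extra days are Thu, Fri, Sat, Sun, Mon — 4 of them qualify.
Total: 32 + 4 = 36.

36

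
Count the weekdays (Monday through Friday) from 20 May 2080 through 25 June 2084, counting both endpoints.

20 May 2080 is a Monday.
The range spans 1498 days (inclusive of both endpoints).
1498 = 7 × 214, so the span is exactly 214 full weeks.
Each full week contributes 5 weekdays (Mon–Fri): 214 × 5 = 1070.

1070 weekdays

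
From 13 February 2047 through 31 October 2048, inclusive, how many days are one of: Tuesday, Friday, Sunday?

13 February 2047 is a Wednesday.
That's 627 days from start to end, counting both.
627 = 7 × 89 + 4, so there are 89 full weeks plus 4 extra days.
Each full week contributes 3 days from the set (Tue, Fri, Sun): 89 × 3 = 267.
The 4 extra days are Wednesday, Thursday, Friday, Saturday — 1 of them qualifies.
Total: 267 + 1 = 268.

268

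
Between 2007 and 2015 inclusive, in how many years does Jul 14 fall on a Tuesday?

2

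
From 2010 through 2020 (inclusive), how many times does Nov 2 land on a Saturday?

2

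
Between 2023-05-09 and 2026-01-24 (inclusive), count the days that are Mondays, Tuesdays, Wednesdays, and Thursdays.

567

2023-05-09 is a Tuesday.
That's 992 days from start to end, counting both.
992 = 7 × 141 + 5, so there are 141 full weeks plus 5 extra days.
Each full week contributes 4 days from the set (Mon, Tue, Wed, Thu): 141 × 4 = 564.
The 5 extra days are Tue, Wed, Thu, Fri, Sat — 3 of them qualify.
Total: 564 + 3 = 567.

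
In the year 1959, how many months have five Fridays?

A month has five Fridays exactly when Friday falls within its first (length − 28) days.
Jan: 31 days, starts Thu → 5 of Thu, Fri, Sat ✓
Feb: 28 days, starts Sun → 5 of (none)
Mar: 31 days, starts Sun → 5 of Sun, Mon, Tue
Apr: 30 days, starts Wed → 5 of Wed, Thu
May: 31 days, starts Fri → 5 of Fri, Sat, Sun ✓
Jun: 30 days, starts Mon → 5 of Mon, Tue
Jul: 31 days, starts Wed → 5 of Wed, Thu, Fri ✓
Aug: 31 days, starts Sat → 5 of Sat, Sun, Mon
Sep: 30 days, starts Tue → 5 of Tue, Wed
Oct: 31 days, starts Thu → 5 of Thu, Fri, Sat ✓
Nov: 30 days, starts Sun → 5 of Sun, Mon
Dec: 31 days, starts Tue → 5 of Tue, Wed, Thu
Months with five Fridays: Jan, May, Jul, Oct.

4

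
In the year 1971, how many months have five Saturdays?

A month has five Saturdays exactly when Saturday falls within its first (length − 28) days.
Jan: 31 days, starts Fri → 5 of Fri, Sat, Sun ✓
Feb: 28 days, starts Mon → 5 of (none)
Mar: 31 days, starts Mon → 5 of Mon, Tue, Wed
Apr: 30 days, starts Thu → 5 of Thu, Fri
May: 31 days, starts Sat → 5 of Sat, Sun, Mon ✓
Jun: 30 days, starts Tue → 5 of Tue, Wed
Jul: 31 days, starts Thu → 5 of Thu, Fri, Sat ✓
Aug: 31 days, starts Sun → 5 of Sun, Mon, Tue
Sep: 30 days, starts Wed → 5 of Wed, Thu
Oct: 31 days, starts Fri → 5 of Fri, Sat, Sun ✓
Nov: 30 days, starts Mon → 5 of Mon, Tue
Dec: 31 days, starts Wed → 5 of Wed, Thu, Fri
Months with five Saturdays: Jan, May, Jul, Oct.

4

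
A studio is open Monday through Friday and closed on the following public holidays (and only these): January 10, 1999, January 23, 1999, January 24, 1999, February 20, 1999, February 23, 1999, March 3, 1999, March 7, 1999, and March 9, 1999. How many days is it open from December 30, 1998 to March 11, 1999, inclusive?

49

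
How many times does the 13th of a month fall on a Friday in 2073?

The 13th falls on a Friday when the month's 13th has weekday Fri.
Jan 13 is Fri ✓; Feb 13 is Mon; Mar 13 is Mon; Apr 13 is Thu; May 13 is Sat; Jun 13 is Tue; Jul 13 is Thu; Aug 13 is Sun; Sep 13 is Wed; Oct 13 is Fri ✓; Nov 13 is Mon; Dec 13 is Wed.
Friday the 13ths: Jan, Oct.

2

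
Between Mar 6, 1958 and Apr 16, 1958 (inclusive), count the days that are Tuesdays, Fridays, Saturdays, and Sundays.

24

Mar 6, 1958 is a Thursday.
That's 42 days from start to end, counting both.
42 = 7 × 6, so the span is exactly 6 full weeks.
Each full week contributes 4 days from the set (Tue, Fri, Sat, Sun): 6 × 4 = 24.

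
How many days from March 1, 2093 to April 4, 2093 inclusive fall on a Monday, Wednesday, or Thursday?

March 1, 2093 is a Sunday.
The range spans 35 days (inclusive of both endpoints).
35 = 7 × 5, so the span is exactly 5 full weeks.
Each full week contributes 3 days from the set (Mon, Wed, Thu): 5 × 3 = 15.

15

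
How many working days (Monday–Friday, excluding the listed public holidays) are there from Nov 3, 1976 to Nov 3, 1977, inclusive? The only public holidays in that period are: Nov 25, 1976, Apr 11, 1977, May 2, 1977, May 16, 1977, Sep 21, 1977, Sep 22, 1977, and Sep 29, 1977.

255 working days

Nov 3, 1976 is a Wednesday.
That's 366 days from start to end, counting both.
366 = 7 × 52 + 2, so there are 52 full weeks plus 2 extra days.
Each full week contributes 5 weekdays (Mon–Fri): 52 × 5 = 260.
The 2 extra days are Wednesday, Thursday — 2 of them qualify.
Total: 260 + 2 = 262.
Holidays: Nov 25, 1976 (Thu); Apr 11, 1977 (Mon); May 2, 1977 (Mon); May 16, 1977 (Mon); Sep 21, 1977 (Wed); Sep 22, 1977 (Thu); Sep 29, 1977 (Thu).
All 7 holidays fall on weekdays, so subtract 7.
Business days: 262 − 7 = 255.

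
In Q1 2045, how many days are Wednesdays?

2045-01-01 is a Sunday.
The range spans 90 days (inclusive of both endpoints).
90 = 7 × 12 + 6, so there are 12 full weeks plus 6 extra days.
Each full week contributes one Wednesday: 12 so far.
The 6 extra days are Sunday, Monday, Tuesday, Wednesday, Thursday, Friday — 1 of them qualifies.
Total: 12 + 1 = 13.

13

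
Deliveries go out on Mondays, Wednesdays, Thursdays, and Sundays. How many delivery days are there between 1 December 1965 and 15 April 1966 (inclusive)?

1 December 1965 is a Wednesday.
That's 136 days from start to end, counting both.
136 = 7 × 19 + 3, so there are 19 full weeks plus 3 extra days.
Each full week contributes 4 days from the set (Mon, Wed, Thu, Sun): 19 × 4 = 76.
The 3 extra days are Wed, Thu, Fri — 2 of them qualify.
Total: 76 + 2 = 78.

78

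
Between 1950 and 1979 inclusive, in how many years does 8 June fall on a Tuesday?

4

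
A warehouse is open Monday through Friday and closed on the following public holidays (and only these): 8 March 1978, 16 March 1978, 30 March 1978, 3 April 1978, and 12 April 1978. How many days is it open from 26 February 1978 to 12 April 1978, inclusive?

28 business days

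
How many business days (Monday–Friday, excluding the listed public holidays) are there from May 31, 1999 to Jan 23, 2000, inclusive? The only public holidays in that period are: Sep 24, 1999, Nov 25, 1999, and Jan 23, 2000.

168

May 31, 1999 is a Monday.
From May 31, 1999 to Jan 23, 2000 is 238 days inclusive.
238 = 7 × 34, so the span is exactly 34 full weeks.
Each full week contributes 5 weekdays (Mon–Fri): 34 × 5 = 170.
Total: 170.
Holidays: Sep 24, 1999 (Fri); Nov 25, 1999 (Thu); Jan 23, 2000 (Sun).
2 of the 3 holidays fall on weekdays; the rest are weekends and were already excluded.
Business days: 170 − 2 = 168.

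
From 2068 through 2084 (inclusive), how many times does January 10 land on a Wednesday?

2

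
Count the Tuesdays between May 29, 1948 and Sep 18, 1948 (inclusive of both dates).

16

May 29, 1948 is a Saturday.
That's 113 days from start to end, counting both.
113 = 7 × 16 + 1, so there are 16 full weeks plus 1 extra day.
Each full week contributes one Tuesday: 16 so far.
The 1 extra day is Sat — none qualify.
Total: 16 + 0 = 16.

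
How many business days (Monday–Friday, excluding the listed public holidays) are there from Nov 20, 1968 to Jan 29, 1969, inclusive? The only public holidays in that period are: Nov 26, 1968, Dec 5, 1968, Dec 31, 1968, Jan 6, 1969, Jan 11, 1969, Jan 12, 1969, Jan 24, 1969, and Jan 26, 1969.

Nov 20, 1968 is a Wednesday.
The range spans 71 days (inclusive of both endpoints).
71 = 7 × 10 + 1, so there are 10 full weeks plus 1 extra day.
Each full week contributes 5 weekdays (Mon–Fri): 10 × 5 = 50.
The 1 extra day is Wednesday — 1 of them qualifies.
Total: 50 + 1 = 51.
Holidays: Nov 26, 1968 (Tue); Dec 5, 1968 (Thu); Dec 31, 1968 (Tue); Jan 6, 1969 (Mon); Jan 11, 1969 (Sat); Jan 12, 1969 (Sun); Jan 24, 1969 (Fri); Jan 26, 1969 (Sun).
5 of the 8 holidays fall on weekdays; the rest are weekends and were already excluded.
Business days: 51 − 5 = 46.

46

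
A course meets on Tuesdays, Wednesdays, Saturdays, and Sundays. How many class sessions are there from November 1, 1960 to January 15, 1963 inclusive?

461

November 1, 1960 is a Tuesday.
That's 806 days from start to end, counting both.
806 = 7 × 115 + 1, so there are 115 full weeks plus 1 extra day.
Each full week contributes 4 days from the set (Tue, Wed, Sat, Sun): 115 × 4 = 460.
The 1 extra day is Tue — 1 of them qualifies.
Total: 460 + 1 = 461.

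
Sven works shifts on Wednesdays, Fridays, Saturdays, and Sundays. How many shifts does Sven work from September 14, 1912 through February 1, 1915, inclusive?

498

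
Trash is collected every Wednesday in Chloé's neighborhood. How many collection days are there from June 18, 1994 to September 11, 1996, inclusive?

117

June 18, 1994 is a Saturday.
The range spans 817 days (inclusive of both endpoints).
817 = 7 × 116 + 5, so there are 116 full weeks plus 5 extra days.
Each full week contributes one Wednesday: 116 so far.
The 5 extra days are Sat, Sun, Mon, Tue, Wed — 1 of them qualifies.
Total: 116 + 1 = 117.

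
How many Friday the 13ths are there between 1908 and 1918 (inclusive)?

18

Friday-the-13ths by year:
1908: Mar, Nov
1909: Aug
1910: May
1911: Jan, Oct
1912: Sep, Dec
1913: Jun
1914: Feb, Mar, Nov
1915: Aug
1916: Oct
1917: Apr, Jul
1918: Sep, Dec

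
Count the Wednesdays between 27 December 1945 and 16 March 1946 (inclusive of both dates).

11

27 December 1945 is a Thursday.
The range spans 80 days (inclusive of both endpoints).
80 = 7 × 11 + 3, so there are 11 full weeks plus 3 extra days.
Each full week contributes one Wednesday: 11 so far.
The 3 extra days are Thursday, Friday, Saturday — none qualify.
Total: 11 + 0 = 11.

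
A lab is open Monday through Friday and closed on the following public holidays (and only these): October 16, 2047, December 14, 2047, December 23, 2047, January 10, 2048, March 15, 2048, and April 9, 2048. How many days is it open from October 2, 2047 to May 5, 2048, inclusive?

October 2, 2047 is a Wednesday.
The range spans 217 days (inclusive of both endpoints).
217 = 7 × 31, so the span is exactly 31 full weeks.
Each full week contributes 5 weekdays (Mon–Fri): 31 × 5 = 155.
Holidays: October 16, 2047 (Wed); December 14, 2047 (Sat); December 23, 2047 (Mon); January 10, 2048 (Fri); March 15, 2048 (Sun); April 9, 2048 (Thu).
4 of the 6 holidays fall on weekdays; the rest are weekends and were already excluded.
Business days: 155 − 4 = 151.

151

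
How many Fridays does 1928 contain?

52

January 1, 1928 is a Sunday.
From January 1, 1928 to December 31, 1928 is 366 days inclusive.
366 = 7 × 52 + 2, so there are 52 full weeks plus 2 extra days.
Each full week contributes one Friday: 52 so far.
The 2 extra days are Sunday, Monday — none qualify.
Total: 52 + 0 = 52.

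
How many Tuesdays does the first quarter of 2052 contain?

13

1 January 2052 is a Monday.
That's 91 days from start to end, counting both.
91 = 7 × 13, so the span is exactly 13 full weeks.
Each full week contributes one Tuesday: 13 so far.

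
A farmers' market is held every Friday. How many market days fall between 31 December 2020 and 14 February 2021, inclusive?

31 December 2020 is a Thursday.
The range spans 46 days (inclusive of both endpoints).
46 = 7 × 6 + 4, so there are 6 full weeks plus 4 extra days.
Each full week contributes one Friday: 6 so far.
The 4 extra days are Thu, Fri, Sat, Sun — 1 of them qualifies.
Total: 6 + 1 = 7.

7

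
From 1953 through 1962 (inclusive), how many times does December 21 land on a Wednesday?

2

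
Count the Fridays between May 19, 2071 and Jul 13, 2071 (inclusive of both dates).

May 19, 2071 is a Tuesday.
From May 19, 2071 to Jul 13, 2071 is 56 days inclusive.
56 = 7 × 8, so the span is exactly 8 full weeks.
Each full week contributes one Friday: 8 so far.
Total: 8.

8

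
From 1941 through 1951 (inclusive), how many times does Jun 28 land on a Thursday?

2

Day of week of June 28 in each year:
1941: Sat, 1942: Sun, 1943: Mon, 1944: Wed, 1945: Thu ✓, 1946: Fri, 1947: Sat, 1948: Mon, 1949: Tue, 1950: Wed, 1951: Thu ✓
Thursdays: 1945, 1951.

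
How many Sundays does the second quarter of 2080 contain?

1 April 2080 is a Monday.
That's 91 days from start to end, counting both.
91 = 7 × 13, so the span is exactly 13 full weeks.
Each full week contributes one Sunday: 13 so far.
Total: 13.

13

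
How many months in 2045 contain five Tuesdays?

A month has five Tuesdays exactly when Tuesday falls within its first (length − 28) days.
Jan: 31 days, starts Sun → 5 of Sun, Mon, Tue ✓
Feb: 28 days, starts Wed → 5 of (none)
Mar: 31 days, starts Wed → 5 of Wed, Thu, Fri
Apr: 30 days, starts Sat → 5 of Sat, Sun
May: 31 days, starts Mon → 5 of Mon, Tue, Wed ✓
Jun: 30 days, starts Thu → 5 of Thu, Fri
Jul: 31 days, starts Sat → 5 of Sat, Sun, Mon
Aug: 31 days, starts Tue → 5 of Tue, Wed, Thu ✓
Sep: 30 days, starts Fri → 5 of Fri, Sat
Oct: 31 days, starts Sun → 5 of Sun, Mon, Tue ✓
Nov: 30 days, starts Wed → 5 of Wed, Thu
Dec: 31 days, starts Fri → 5 of Fri, Sat, Sun
Months with five Tuesdays: Jan, May, Aug, Oct.

4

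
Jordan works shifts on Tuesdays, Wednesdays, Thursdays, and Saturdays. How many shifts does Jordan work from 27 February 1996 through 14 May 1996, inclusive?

45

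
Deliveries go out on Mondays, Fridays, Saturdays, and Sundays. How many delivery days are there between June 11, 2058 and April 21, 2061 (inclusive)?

June 11, 2058 is a Tuesday.
From June 11, 2058 to April 21, 2061 is 1046 days inclusive.
1046 = 7 × 149 + 3, so there are 149 full weeks plus 3 extra days.
Each full week contributes 4 days from the set (Mon, Fri, Sat, Sun): 149 × 4 = 596.
The 3 extra days are Tue, Wed, Thu — none qualify.
Total: 596 + 0 = 596.

596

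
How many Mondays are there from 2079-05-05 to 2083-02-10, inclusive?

2079-05-05 is a Friday.
From 2079-05-05 to 2083-02-10 is 1378 days inclusive.
1378 = 7 × 196 + 6, so there are 196 full weeks plus 6 extra days.
Each full week contributes one Monday: 196 so far.
The 6 extra days are Friday, Saturday, Sunday, Monday, Tuesday, Wednesday — 1 of them qualifies.
Total: 196 + 1 = 197.

197 Mondays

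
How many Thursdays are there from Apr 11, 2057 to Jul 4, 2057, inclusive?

Apr 11, 2057 is a Wednesday.
From Apr 11, 2057 to Jul 4, 2057 is 85 days inclusive.
85 = 7 × 12 + 1, so there are 12 full weeks plus 1 extra day.
Each full week contributes one Thursday: 12 so far.
The 1 extra day is Wed — none qualify.
Total: 12 + 0 = 12.

12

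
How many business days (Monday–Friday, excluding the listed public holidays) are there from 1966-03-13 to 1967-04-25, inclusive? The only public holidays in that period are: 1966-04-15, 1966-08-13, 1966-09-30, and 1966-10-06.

289

1966-03-13 is a Sunday.
The range spans 409 days (inclusive of both endpoints).
409 = 7 × 58 + 3, so there are 58 full weeks plus 3 extra days.
Each full week contributes 5 weekdays (Mon–Fri): 58 × 5 = 290.
The 3 extra days are Sun, Mon, Tue — 2 of them qualify.
Total: 290 + 2 = 292.
Holidays: 1966-04-15 (Fri); 1966-08-13 (Sat); 1966-09-30 (Fri); 1966-10-06 (Thu).
3 of the 4 holidays fall on weekdays; the rest are weekends and were already excluded.
Business days: 292 − 3 = 289.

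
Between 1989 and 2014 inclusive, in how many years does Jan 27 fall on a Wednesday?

3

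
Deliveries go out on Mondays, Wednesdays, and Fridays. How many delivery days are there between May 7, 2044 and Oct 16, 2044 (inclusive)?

May 7, 2044 is a Saturday.
That's 163 days from start to end, counting both.
163 = 7 × 23 + 2, so there are 23 full weeks plus 2 extra days.
Each full week contributes 3 days from the set (Mon, Wed, Fri): 23 × 3 = 69.
The 2 extra days are Sat, Sun — none qualify.
Total: 69 + 0 = 69.

69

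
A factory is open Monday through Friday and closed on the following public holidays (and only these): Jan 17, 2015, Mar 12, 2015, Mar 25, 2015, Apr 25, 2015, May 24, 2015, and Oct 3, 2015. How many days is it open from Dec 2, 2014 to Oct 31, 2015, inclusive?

Dec 2, 2014 is a Tuesday.
That's 334 days from start to end, counting both.
334 = 7 × 47 + 5, so there are 47 full weeks plus 5 extra days.
Each full week contributes 5 weekdays (Mon–Fri): 47 × 5 = 235.
The 5 extra days are Tuesday, Wednesday, Thursday, Friday, Saturday — 4 of them qualify.
Total: 235 + 4 = 239.
Holidays: Jan 17, 2015 (Sat); Mar 12, 2015 (Thu); Mar 25, 2015 (Wed); Apr 25, 2015 (Sat); May 24, 2015 (Sun); Oct 3, 2015 (Sat).
2 of the 6 holidays fall on weekdays; the rest are weekends and were already excluded.
Business days: 239 − 2 = 237.

237 working days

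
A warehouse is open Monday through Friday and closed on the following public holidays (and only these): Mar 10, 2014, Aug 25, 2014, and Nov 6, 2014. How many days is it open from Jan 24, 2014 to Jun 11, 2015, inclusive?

Jan 24, 2014 is a Friday.
From Jan 24, 2014 to Jun 11, 2015 is 504 days inclusive.
504 = 7 × 72, so the span is exactly 72 full weeks.
Each full week contributes 5 weekdays (Mon–Fri): 72 × 5 = 360.
Holidays: Mar 10, 2014 (Mon); Aug 25, 2014 (Mon); Nov 6, 2014 (Thu).
All 3 holidays fall on weekdays, so subtract 3.
Business days: 360 − 3 = 357.

357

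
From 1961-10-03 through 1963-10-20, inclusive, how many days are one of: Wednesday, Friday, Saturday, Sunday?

428

1961-10-03 is a Tuesday.
The range spans 748 days (inclusive of both endpoints).
748 = 7 × 106 + 6, so there are 106 full weeks plus 6 extra days.
Each full week contributes 4 days from the set (Wed, Fri, Sat, Sun): 106 × 4 = 424.
The 6 extra days are Tuesday, Wednesday, Thursday, Friday, Saturday, Sunday — 4 of them qualify.
Total: 424 + 4 = 428.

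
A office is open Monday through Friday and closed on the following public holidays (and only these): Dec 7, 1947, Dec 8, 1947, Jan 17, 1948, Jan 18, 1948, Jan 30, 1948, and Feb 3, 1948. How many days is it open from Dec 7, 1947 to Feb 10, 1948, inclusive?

44 business days

Dec 7, 1947 is a Sunday.
That's 66 days from start to end, counting both.
66 = 7 × 9 + 3, so there are 9 full weeks plus 3 extra days.
Each full week contributes 5 weekdays (Mon–Fri): 9 × 5 = 45.
The 3 extra days are Sunday, Monday, Tuesday — 2 of them qualify.
Total: 45 + 2 = 47.
Holidays: Dec 7, 1947 (Sun); Dec 8, 1947 (Mon); Jan 17, 1948 (Sat); Jan 18, 1948 (Sun); Jan 30, 1948 (Fri); Feb 3, 1948 (Tue).
3 of the 6 holidays fall on weekdays; the rest are weekends and were already excluded.
Business days: 47 − 3 = 44.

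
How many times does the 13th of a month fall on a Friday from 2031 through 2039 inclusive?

14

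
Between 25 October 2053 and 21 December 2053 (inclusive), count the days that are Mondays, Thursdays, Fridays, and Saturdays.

25 October 2053 is a Saturday.
The range spans 58 days (inclusive of both endpoints).
58 = 7 × 8 + 2, so there are 8 full weeks plus 2 extra days.
Each full week contributes 4 days from the set (Mon, Thu, Fri, Sat): 8 × 4 = 32.
The 2 extra days are Saturday, Sunday — 1 of them qualifies.
Total: 32 + 1 = 33.

33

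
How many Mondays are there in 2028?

52

1 January 2028 is a Saturday.
From 1 January 2028 to 31 December 2028 is 366 days inclusive.
366 = 7 × 52 + 2, so there are 52 full weeks plus 2 extra days.
Each full week contributes one Monday: 52 so far.
The 2 extra days are Saturday, Sunday — none qualify.
Total: 52 + 0 = 52.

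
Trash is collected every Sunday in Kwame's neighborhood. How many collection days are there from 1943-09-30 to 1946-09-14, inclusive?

154 Sundays

1943-09-30 is a Thursday.
From 1943-09-30 to 1946-09-14 is 1081 days inclusive.
1081 = 7 × 154 + 3, so there are 154 full weeks plus 3 extra days.
Each full week contributes one Sunday: 154 so far.
The 3 extra days are Thu, Fri, Sat — none qualify.
Total: 154 + 0 = 154.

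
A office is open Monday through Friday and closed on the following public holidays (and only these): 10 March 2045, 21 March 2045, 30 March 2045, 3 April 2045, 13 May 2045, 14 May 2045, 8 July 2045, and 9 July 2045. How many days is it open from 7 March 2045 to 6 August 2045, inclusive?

7 March 2045 is a Tuesday.
The range spans 153 days (inclusive of both endpoints).
153 = 7 × 21 + 6, so there are 21 full weeks plus 6 extra days.
Each full week contributes 5 weekdays (Mon–Fri): 21 × 5 = 105.
The 6 extra days are Tuesday, Wednesday, Thursday, Friday, Saturday, Sunday — 4 of them qualify.
Total: 105 + 4 = 109.
Holidays: 10 March 2045 (Fri); 21 March 2045 (Tue); 30 March 2045 (Thu); 3 April 2045 (Mon); 13 May 2045 (Sat); 14 May 2045 (Sun); 8 July 2045 (Sat); 9 July 2045 (Sun).
4 of the 8 holidays fall on weekdays; the rest are weekends and were already excluded.
Business days: 109 − 4 = 105.

105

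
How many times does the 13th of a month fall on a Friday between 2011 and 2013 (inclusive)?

Friday-the-13ths by year:
2011: May
2012: Jan, Apr, Jul
2013: Sep, Dec

6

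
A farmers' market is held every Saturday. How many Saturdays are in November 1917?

4

1 November 1917 is a Thursday.
From 1 November 1917 to 30 November 1917 is 30 days inclusive.
30 = 7 × 4 + 2, so there are 4 full weeks plus 2 extra days.
Each full week contributes one Saturday: 4 so far.
The 2 extra days are Thu, Fri — none qualify.
Total: 4 + 0 = 4.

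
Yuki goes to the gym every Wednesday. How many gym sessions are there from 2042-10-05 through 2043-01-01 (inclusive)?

2042-10-05 is a Sunday.
From 2042-10-05 to 2043-01-01 is 89 days inclusive.
89 = 7 × 12 + 5, so there are 12 full weeks plus 5 extra days.
Each full week contributes one Wednesday: 12 so far.
The 5 extra days are Sunday, Monday, Tuesday, Wednesday, Thursday — 1 of them qualifies.
Total: 12 + 1 = 13.

13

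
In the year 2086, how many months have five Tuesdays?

A month has five Tuesdays exactly when Tuesday falls within its first (length − 28) days.
Jan: 31 days, starts Tue → 5 of Tue, Wed, Thu ✓
Feb: 28 days, starts Fri → 5 of (none)
Mar: 31 days, starts Fri → 5 of Fri, Sat, Sun
Apr: 30 days, starts Mon → 5 of Mon, Tue ✓
May: 31 days, starts Wed → 5 of Wed, Thu, Fri
Jun: 30 days, starts Sat → 5 of Sat, Sun
Jul: 31 days, starts Mon → 5 of Mon, Tue, Wed ✓
Aug: 31 days, starts Thu → 5 of Thu, Fri, Sat
Sep: 30 days, starts Sun → 5 of Sun, Mon
Oct: 31 days, starts Tue → 5 of Tue, Wed, Thu ✓
Nov: 30 days, starts Fri → 5 of Fri, Sat
Dec: 31 days, starts Sun → 5 of Sun, Mon, Tue ✓
Months with five Tuesdays: Jan, Apr, Jul, Oct, Dec.

5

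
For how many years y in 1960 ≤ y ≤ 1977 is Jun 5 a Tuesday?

2

Day of week of June 5 in each year:
1960: Sun, 1961: Mon, 1962: Tue ✓, 1963: Wed, 1964: Fri, 1965: Sat, 1966: Sun, 1967: Mon, 1968: Wed, 1969: Thu, 1970: Fri, 1971: Sat, 1972: Mon, 1973: Tue ✓, 1974: Wed, 1975: Thu, 1976: Sat, 1977: Sun
Tuesdays: 1962, 1973.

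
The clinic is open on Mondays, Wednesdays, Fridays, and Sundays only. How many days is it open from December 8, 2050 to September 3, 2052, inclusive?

363

December 8, 2050 is a Thursday.
From December 8, 2050 to September 3, 2052 is 636 days inclusive.
636 = 7 × 90 + 6, so there are 90 full weeks plus 6 extra days.
Each full week contributes 4 days from the set (Mon, Wed, Fri, Sun): 90 × 4 = 360.
The 6 extra days are Thu, Fri, Sat, Sun, Mon, Tue — 3 of them qualify.
Total: 360 + 3 = 363.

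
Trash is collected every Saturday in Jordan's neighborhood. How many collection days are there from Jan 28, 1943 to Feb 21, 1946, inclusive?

Jan 28, 1943 is a Thursday.
From Jan 28, 1943 to Feb 21, 1946 is 1121 days inclusive.
1121 = 7 × 160 + 1, so there are 160 full weeks plus 1 extra day.
Each full week contributes one Saturday: 160 so far.
The 1 extra day is Thu — none qualify.
Total: 160 + 0 = 160.

160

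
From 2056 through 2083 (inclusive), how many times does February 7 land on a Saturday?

4

Day of week of February 7 in each year:
2056: Mon, 2057: Wed, 2058: Thu, 2059: Fri, 2060: Sat ✓, 2061: Mon, 2062: Tue, 2063: Wed, 2064: Thu, 2065: Sat ✓, 2066: Sun, 2067: Mon, 2068: Tue, 2069: Thu, 2070: Fri, 2071: Sat ✓, 2072: Sun, 2073: Tue, 2074: Wed, 2075: Thu, 2076: Fri, 2077: Sun, 2078: Mon, 2079: Tue, 2080: Wed, 2081: Fri, 2082: Sat ✓, 2083: Sun
Saturdays: 2060, 2065, 2071, 2082.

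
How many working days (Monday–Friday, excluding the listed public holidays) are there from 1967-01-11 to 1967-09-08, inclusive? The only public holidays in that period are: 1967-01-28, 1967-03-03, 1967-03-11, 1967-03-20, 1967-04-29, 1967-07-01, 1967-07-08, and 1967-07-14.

170

1967-01-11 is a Wednesday.
The range spans 241 days (inclusive of both endpoints).
241 = 7 × 34 + 3, so there are 34 full weeks plus 3 extra days.
Each full week contributes 5 weekdays (Mon–Fri): 34 × 5 = 170.
The 3 extra days are Wed, Thu, Fri — 3 of them qualify.
Total: 170 + 3 = 173.
Holidays: 1967-01-28 (Sat); 1967-03-03 (Fri); 1967-03-11 (Sat); 1967-03-20 (Mon); 1967-04-29 (Sat); 1967-07-01 (Sat); 1967-07-08 (Sat); 1967-07-14 (Fri).
3 of the 8 holidays fall on weekdays; the rest are weekends and were already excluded.
Business days: 173 − 3 = 170.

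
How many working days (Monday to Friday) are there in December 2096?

Dec 1, 2096 is a Saturday.
The range spans 31 days (inclusive of both endpoints).
31 = 7 × 4 + 3, so there are 4 full weeks plus 3 extra days.
Each full week contributes 5 weekdays (Mon–Fri): 4 × 5 = 20.
The 3 extra days are Sat, Sun, Mon — 1 of them qualifies.
Total: 20 + 1 = 21.

21 weekdays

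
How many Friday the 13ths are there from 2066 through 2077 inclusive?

21

Friday-the-13ths by year:
2066: Aug
2067: May
2068: Jan, Apr, Jul
2069: Sep, Dec
2070: Jun
2071: Feb, Mar, Nov
2072: May
2073: Jan, Oct
2074: Apr, Jul
2075: Sep, Dec
2076: Mar, Nov
2077: Aug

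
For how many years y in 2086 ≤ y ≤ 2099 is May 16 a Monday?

Day of week of May 16 in each year:
2086: Thu, 2087: Fri, 2088: Sun, 2089: Mon ✓, 2090: Tue, 2091: Wed, 2092: Fri, 2093: Sat, 2094: Sun, 2095: Mon ✓, 2096: Wed, 2097: Thu, 2098: Fri, 2099: Sat
Mondays: 2089, 2095.

2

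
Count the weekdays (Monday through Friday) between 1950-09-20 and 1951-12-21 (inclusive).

328

1950-09-20 is a Wednesday.
From 1950-09-20 to 1951-12-21 is 458 days inclusive.
458 = 7 × 65 + 3, so there are 65 full weeks plus 3 extra days.
Each full week contributes 5 weekdays (Mon–Fri): 65 × 5 = 325.
The 3 extra days are Wednesday, Thursday, Friday — 3 of them qualify.
Total: 325 + 3 = 328.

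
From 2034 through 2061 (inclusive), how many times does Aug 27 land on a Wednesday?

4

Day of week of August 27 in each year:
2034: Sun, 2035: Mon, 2036: Wed ✓, 2037: Thu, 2038: Fri, 2039: Sat, 2040: Mon, 2041: Tue, 2042: Wed ✓, 2043: Thu, 2044: Sat, 2045: Sun, 2046: Mon, 2047: Tue, 2048: Thu, 2049: Fri, 2050: Sat, 2051: Sun, 2052: Tue, 2053: Wed ✓, 2054: Thu, 2055: Fri, 2056: Sun, 2057: Mon, 2058: Tue, 2059: Wed ✓, 2060: Fri, 2061: Sat
Wednesdays: 2036, 2042, 2053, 2059.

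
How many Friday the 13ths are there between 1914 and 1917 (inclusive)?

7

Friday-the-13ths by year:
1914: Feb, Mar, Nov
1915: Aug
1916: Oct
1917: Apr, Jul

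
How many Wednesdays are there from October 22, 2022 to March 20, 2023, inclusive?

October 22, 2022 is a Saturday.
That's 150 days from start to end, counting both.
150 = 7 × 21 + 3, so there are 21 full weeks plus 3 extra days.
Each full week contributes one Wednesday: 21 so far.
The 3 extra days are Sat, Sun, Mon — none qualify.
Total: 21 + 0 = 21.

21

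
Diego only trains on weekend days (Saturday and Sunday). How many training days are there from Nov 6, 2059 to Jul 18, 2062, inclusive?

282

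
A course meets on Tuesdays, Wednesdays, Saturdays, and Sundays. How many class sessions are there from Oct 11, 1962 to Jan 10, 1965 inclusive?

Oct 11, 1962 is a Thursday.
The range spans 823 days (inclusive of both endpoints).
823 = 7 × 117 + 4, so there are 117 full weeks plus 4 extra days.
Each full week contributes 4 days from the set (Tue, Wed, Sat, Sun): 117 × 4 = 468.
The 4 extra days are Thursday, Friday, Saturday, Sunday — 2 of them qualify.
Total: 468 + 2 = 470.

470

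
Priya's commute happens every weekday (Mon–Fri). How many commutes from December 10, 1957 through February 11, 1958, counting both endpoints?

46 weekdays

December 10, 1957 is a Tuesday.
That's 64 days from start to end, counting both.
64 = 7 × 9 + 1, so there are 9 full weeks plus 1 extra day.
Each full week contributes 5 weekdays (Mon–Fri): 9 × 5 = 45.
The 1 extra day is Tuesday — 1 of them qualifies.
Total: 45 + 1 = 46.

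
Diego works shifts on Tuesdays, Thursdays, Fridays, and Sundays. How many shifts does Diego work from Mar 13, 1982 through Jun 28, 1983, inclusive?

270

Mar 13, 1982 is a Saturday.
That's 473 days from start to end, counting both.
473 = 7 × 67 + 4, so there are 67 full weeks plus 4 extra days.
Each full week contributes 4 days from the set (Tue, Thu, Fri, Sun): 67 × 4 = 268.
The 4 extra days are Saturday, Sunday, Monday, Tuesday — 2 of them qualify.
Total: 268 + 2 = 270.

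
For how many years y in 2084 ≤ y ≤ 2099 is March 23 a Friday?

Day of week of March 23 in each year:
2084: Thu, 2085: Fri ✓, 2086: Sat, 2087: Sun, 2088: Tue, 2089: Wed, 2090: Thu, 2091: Fri ✓, 2092: Sun, 2093: Mon, 2094: Tue, 2095: Wed, 2096: Fri ✓, 2097: Sat, 2098: Sun, 2099: Mon
Fridays: 2085, 2091, 2096.

3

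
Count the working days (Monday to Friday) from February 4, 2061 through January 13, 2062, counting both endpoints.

246 weekdays

February 4, 2061 is a Friday.
That's 344 days from start to end, counting both.
344 = 7 × 49 + 1, so there are 49 full weeks plus 1 extra day.
Each full week contributes 5 weekdays (Mon–Fri): 49 × 5 = 245.
The 1 extra day is Fri — 1 of them qualifies.
Total: 245 + 1 = 246.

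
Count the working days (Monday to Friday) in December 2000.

21 weekdays

2000-12-01 is a Friday.
The range spans 31 days (inclusive of both endpoints).
31 = 7 × 4 + 3, so there are 4 full weeks plus 3 extra days.
Each full week contributes 5 weekdays (Mon–Fri): 4 × 5 = 20.
The 3 extra days are Friday, Saturday, Sunday — 1 of them qualifies.
Total: 20 + 1 = 21.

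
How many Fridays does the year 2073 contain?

52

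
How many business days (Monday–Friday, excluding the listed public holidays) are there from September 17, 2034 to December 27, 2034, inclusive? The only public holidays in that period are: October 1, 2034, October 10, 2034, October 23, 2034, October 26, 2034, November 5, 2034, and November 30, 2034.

69

September 17, 2034 is a Sunday.
From September 17, 2034 to December 27, 2034 is 102 days inclusive.
102 = 7 × 14 + 4, so there are 14 full weeks plus 4 extra days.
Each full week contributes 5 weekdays (Mon–Fri): 14 × 5 = 70.
The 4 extra days are Sun, Mon, Tue, Wed — 3 of them qualify.
Total: 70 + 3 = 73.
Holidays: October 1, 2034 (Sun); October 10, 2034 (Tue); October 23, 2034 (Mon); October 26, 2034 (Thu); November 5, 2034 (Sun); November 30, 2034 (Thu).
4 of the 6 holidays fall on weekdays; the rest are weekends and were already excluded.
Business days: 73 − 4 = 69.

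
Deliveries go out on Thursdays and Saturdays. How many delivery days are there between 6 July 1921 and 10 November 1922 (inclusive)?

141

6 July 1921 is a Wednesday.
The range spans 493 days (inclusive of both endpoints).
493 = 7 × 70 + 3, so there are 70 full weeks plus 3 extra days.
Each full week contributes 2 days from the set (Thu, Sat): 70 × 2 = 140.
The 3 extra days are Wednesday, Thursday, Friday — 1 of them qualifies.
Total: 140 + 1 = 141.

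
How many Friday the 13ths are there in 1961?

2

The 13th falls on a Friday when the month's 13th has weekday Fri.
Jan 13 is Fri ✓; Feb 13 is Mon; Mar 13 is Mon; Apr 13 is Thu; May 13 is Sat; Jun 13 is Tue; Jul 13 is Thu; Aug 13 is Sun; Sep 13 is Wed; Oct 13 is Fri ✓; Nov 13 is Mon; Dec 13 is Wed.
Friday the 13ths: Jan, Oct.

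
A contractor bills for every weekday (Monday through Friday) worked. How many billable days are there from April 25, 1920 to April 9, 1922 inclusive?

April 25, 1920 is a Sunday.
From April 25, 1920 to April 9, 1922 is 715 days inclusive.
715 = 7 × 102 + 1, so there are 102 full weeks plus 1 extra day.
Each full week contributes 5 weekdays (Mon–Fri): 102 × 5 = 510.
The 1 extra day is Sunday — none qualify.
Total: 510 + 0 = 510.

510 weekdays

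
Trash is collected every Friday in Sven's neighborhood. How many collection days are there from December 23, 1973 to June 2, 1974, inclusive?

December 23, 1973 is a Sunday.
The range spans 162 days (inclusive of both endpoints).
162 = 7 × 23 + 1, so there are 23 full weeks plus 1 extra day.
Each full week contributes one Friday: 23 so far.
The 1 extra day is Sun — none qualify.
Total: 23 + 0 = 23.

23 Fridays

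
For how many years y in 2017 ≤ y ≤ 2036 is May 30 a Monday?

Day of week of May 30 in each year:
2017: Tue, 2018: Wed, 2019: Thu, 2020: Sat, 2021: Sun, 2022: Mon ✓, 2023: Tue, 2024: Thu, 2025: Fri, 2026: Sat, 2027: Sun, 2028: Tue, 2029: Wed, 2030: Thu, 2031: Fri, 2032: Sun, 2033: Mon ✓, 2034: Tue, 2035: Wed, 2036: Fri
Mondays: 2022, 2033.

2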